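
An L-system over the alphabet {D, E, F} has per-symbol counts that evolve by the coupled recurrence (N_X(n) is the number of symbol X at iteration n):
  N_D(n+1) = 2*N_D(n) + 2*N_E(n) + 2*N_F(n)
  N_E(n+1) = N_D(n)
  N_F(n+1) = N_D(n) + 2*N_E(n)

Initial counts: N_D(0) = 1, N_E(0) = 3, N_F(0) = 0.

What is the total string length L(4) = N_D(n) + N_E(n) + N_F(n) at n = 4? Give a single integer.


Step 0: N_D=1, N_E=3, N_F=0, L=4
Step 1: N_D=8, N_E=1, N_F=7, L=16
Step 2: N_D=32, N_E=8, N_F=10, L=50
Step 3: N_D=100, N_E=32, N_F=48, L=180
Step 4: N_D=360, N_E=100, N_F=164, L=624

Answer: 624


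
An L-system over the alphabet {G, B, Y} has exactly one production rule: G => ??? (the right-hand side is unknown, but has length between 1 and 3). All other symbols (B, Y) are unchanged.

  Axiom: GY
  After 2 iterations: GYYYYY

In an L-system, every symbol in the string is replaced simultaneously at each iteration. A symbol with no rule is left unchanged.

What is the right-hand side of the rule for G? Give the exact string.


Answer: GYY

Derivation:
Trying G => GYY:
  Step 0: GY
  Step 1: GYYY
  Step 2: GYYYYY
Matches the given result.


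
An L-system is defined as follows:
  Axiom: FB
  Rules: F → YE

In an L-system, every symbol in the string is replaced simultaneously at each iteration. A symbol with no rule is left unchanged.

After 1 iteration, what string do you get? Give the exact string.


Step 0: FB
Step 1: YEB

Answer: YEB


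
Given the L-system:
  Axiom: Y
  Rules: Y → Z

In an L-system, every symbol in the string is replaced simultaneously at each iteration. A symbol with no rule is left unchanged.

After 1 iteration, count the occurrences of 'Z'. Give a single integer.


Step 0: Y  (0 'Z')
Step 1: Z  (1 'Z')

Answer: 1


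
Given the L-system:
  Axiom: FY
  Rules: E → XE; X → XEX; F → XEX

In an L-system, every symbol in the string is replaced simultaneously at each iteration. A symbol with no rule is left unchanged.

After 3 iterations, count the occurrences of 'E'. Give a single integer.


Step 0: FY  (0 'E')
Step 1: XEXY  (1 'E')
Step 2: XEXXEXEXY  (3 'E')
Step 3: XEXXEXEXXEXXEXEXXEXEXY  (8 'E')

Answer: 8


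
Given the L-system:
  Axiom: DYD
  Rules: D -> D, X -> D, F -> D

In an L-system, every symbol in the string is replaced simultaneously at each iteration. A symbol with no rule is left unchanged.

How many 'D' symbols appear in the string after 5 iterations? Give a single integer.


Step 0: DYD  (2 'D')
Step 1: DYD  (2 'D')
Step 2: DYD  (2 'D')
Step 3: DYD  (2 'D')
Step 4: DYD  (2 'D')
Step 5: DYD  (2 'D')

Answer: 2


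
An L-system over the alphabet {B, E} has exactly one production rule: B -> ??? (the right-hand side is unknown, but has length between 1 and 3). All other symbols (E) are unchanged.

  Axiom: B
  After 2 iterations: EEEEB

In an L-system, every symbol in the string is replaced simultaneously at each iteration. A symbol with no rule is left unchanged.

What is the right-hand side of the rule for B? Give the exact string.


Trying B -> EEB:
  Step 0: B
  Step 1: EEB
  Step 2: EEEEB
Matches the given result.

Answer: EEB


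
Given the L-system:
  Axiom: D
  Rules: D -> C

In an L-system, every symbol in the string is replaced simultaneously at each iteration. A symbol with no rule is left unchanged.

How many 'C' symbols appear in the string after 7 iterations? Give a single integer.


Step 0: D  (0 'C')
Step 1: C  (1 'C')
Step 2: C  (1 'C')
Step 3: C  (1 'C')
Step 4: C  (1 'C')
Step 5: C  (1 'C')
Step 6: C  (1 'C')
Step 7: C  (1 'C')

Answer: 1


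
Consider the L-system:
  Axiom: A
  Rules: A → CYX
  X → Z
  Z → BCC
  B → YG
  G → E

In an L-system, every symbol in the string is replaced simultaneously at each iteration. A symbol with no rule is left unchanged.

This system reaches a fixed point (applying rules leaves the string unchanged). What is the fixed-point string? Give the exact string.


Step 0: A
Step 1: CYX
Step 2: CYZ
Step 3: CYBCC
Step 4: CYYGCC
Step 5: CYYECC
Step 6: CYYECC  (unchanged — fixed point at step 5)

Answer: CYYECC


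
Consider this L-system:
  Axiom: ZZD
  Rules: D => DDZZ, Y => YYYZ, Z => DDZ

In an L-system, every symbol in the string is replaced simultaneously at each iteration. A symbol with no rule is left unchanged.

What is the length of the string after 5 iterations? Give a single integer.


Step 0: length = 3
Step 1: length = 10
Step 2: length = 36
Step 3: length = 128
Step 4: length = 456
Step 5: length = 1624

Answer: 1624


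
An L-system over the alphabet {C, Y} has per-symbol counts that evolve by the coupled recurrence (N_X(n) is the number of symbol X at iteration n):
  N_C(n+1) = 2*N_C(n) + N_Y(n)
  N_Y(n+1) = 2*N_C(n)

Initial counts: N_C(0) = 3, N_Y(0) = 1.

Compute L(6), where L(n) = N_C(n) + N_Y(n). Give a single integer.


Answer: 1912

Derivation:
Step 0: N_C=3, N_Y=1, L=4
Step 1: N_C=7, N_Y=6, L=13
Step 2: N_C=20, N_Y=14, L=34
Step 3: N_C=54, N_Y=40, L=94
Step 4: N_C=148, N_Y=108, L=256
Step 5: N_C=404, N_Y=296, L=700
Step 6: N_C=1104, N_Y=808, L=1912


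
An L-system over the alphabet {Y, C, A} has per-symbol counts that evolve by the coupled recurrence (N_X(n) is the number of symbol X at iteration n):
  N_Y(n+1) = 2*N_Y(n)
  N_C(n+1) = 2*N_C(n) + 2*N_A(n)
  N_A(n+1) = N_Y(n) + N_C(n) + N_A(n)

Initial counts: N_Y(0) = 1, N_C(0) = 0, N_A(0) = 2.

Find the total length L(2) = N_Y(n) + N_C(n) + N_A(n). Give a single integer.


Answer: 27

Derivation:
Step 0: N_Y=1, N_C=0, N_A=2, L=3
Step 1: N_Y=2, N_C=4, N_A=3, L=9
Step 2: N_Y=4, N_C=14, N_A=9, L=27


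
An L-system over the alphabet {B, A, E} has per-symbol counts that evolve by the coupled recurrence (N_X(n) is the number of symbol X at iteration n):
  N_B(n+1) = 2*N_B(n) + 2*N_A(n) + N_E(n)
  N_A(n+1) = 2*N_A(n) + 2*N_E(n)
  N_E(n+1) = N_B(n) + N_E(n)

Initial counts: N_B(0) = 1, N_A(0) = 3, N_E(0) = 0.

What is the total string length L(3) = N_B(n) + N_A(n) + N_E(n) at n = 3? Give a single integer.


Answer: 179

Derivation:
Step 0: N_B=1, N_A=3, N_E=0, L=4
Step 1: N_B=8, N_A=6, N_E=1, L=15
Step 2: N_B=29, N_A=14, N_E=9, L=52
Step 3: N_B=95, N_A=46, N_E=38, L=179


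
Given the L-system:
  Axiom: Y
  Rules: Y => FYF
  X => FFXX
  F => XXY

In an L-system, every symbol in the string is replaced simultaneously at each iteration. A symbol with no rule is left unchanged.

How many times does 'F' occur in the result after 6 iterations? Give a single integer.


Answer: 450

Derivation:
Final string: XXYXXYFFXXFFXXXXYXXYFFXXFFXXXXYFYFXXYXXYXXYFFXXFFXXXXYXXYFFXXFFXXXXYFYFXXYFFXXFFXXFYFFFXXFFXXFYFXXYXXYFFXXFFXXXXYXXYFFXXFFXXFFXXFFXXFYFFFXXFFXXFYFXXYXXYFFXXFFXXXXYXXYFFXXFFXXXXYXXYFFXXFFXXXXYXXYFFXXFFXXXXYFYFXXYXXYXXYFFXXFFXXXXYXXYFFXXFFXXXXYFYFXXYFFXXFFXXFYFFFXXFFXXFYFXXYXXYFFXXFFXXXXYXXYFFXXFFXXFFXXFFXXFYFFFXXFFXXFYFXXYXXYFFXXFFXXXXYXXYFFXXFFXXXXYXXYFFXXFFXXXXYXXYFFXXFFXXXXYFYFXXYFFXXFFXXFYFXXYFYFXXYFFXXFFXXFYFXXYXXYFFXXFFXXXXYXXYFFXXFFXXXXYFYFXXYFFXXFFXXFYFFFXXFFXXFYFXXYXXYFFXXFFXXXXYXXYFFXXFFXXFFXXFFXXFYFFFXXFFXXFYFXXYXXYFFXXFFXXXXYXXYFFXXFFXXFFXXFFXXFYFXXYFYFXXYFFXXFFXXFYFXXYXXYFFXXFFXXXXYXXYFFXXFFXXXXYFYFXXYFFXXFFXXFYFXXYFYFXXYFFXXFFXXFYFXXYXXYFFXXFFXXXXYXXYFFXXFFXXXXYFYFXXYFFXXFFXXFYFFFXXFFXXFYFXXYXXYFFXXFFXXXXYXXYFFXXFFXXFFXXFFXXFYFFFXXFFXXFYFXXYXXYFFXXFFXXXXYXXYFFXXFFXXFFXXFFXXFYFXXYFYFXXYFFXXFFXXFYFXXYXXYFFXXFFXXXXYXXYFFXXFFXXXXYFYFXXYXXYXXYFFXXFFXXXXYXXYFFXXFFXXXXYFYFXXYFFXXFFXXFYFFFXXFFXXFYFXXYXXYFFXXFFXXXXYXXYFFXXFFXXFFXXFFXXFYFFFXXFFXXFYFXXYXXYFFXXFFXXXXYXXYFFXXFFXXXXYXXYFFXXFFXXXXYXXYFFXXFFXXXXYFYFXXYXXYXXYFFXXFFXXXXYXXYFFXXFFXXXXYFYFXXYFFXXFFXXFYFFFXXFFXXFYFXXYXXYFFXXFFXXXXYXXYFFXXFFXXFFXXFFXXFYFFFXXFFXXFYFXXYXXYFFXXFFXXXXYXXYFFXXFFXXXXYXXYFFXXFFXXXXYXXYFFXXFFXXXXYFYFXXYFFXXFFXXFYFXXYFYFXXYFFXXFFXXFYFXXYXXYFFXXFFXXXXYXXYFFXXFFXXXXYFYFXXY
Count of 'F': 450


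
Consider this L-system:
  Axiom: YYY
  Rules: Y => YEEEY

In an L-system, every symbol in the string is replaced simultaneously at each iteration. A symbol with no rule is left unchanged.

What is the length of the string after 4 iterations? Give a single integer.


Step 0: length = 3
Step 1: length = 15
Step 2: length = 39
Step 3: length = 87
Step 4: length = 183

Answer: 183


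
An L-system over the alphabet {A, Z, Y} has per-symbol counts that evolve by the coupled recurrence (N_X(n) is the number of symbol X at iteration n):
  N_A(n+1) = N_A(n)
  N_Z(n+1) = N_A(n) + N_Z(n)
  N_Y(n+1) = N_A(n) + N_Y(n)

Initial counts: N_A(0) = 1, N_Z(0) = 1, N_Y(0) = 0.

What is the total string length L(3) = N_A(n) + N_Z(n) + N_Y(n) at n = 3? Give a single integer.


Step 0: N_A=1, N_Z=1, N_Y=0, L=2
Step 1: N_A=1, N_Z=2, N_Y=1, L=4
Step 2: N_A=1, N_Z=3, N_Y=2, L=6
Step 3: N_A=1, N_Z=4, N_Y=3, L=8

Answer: 8


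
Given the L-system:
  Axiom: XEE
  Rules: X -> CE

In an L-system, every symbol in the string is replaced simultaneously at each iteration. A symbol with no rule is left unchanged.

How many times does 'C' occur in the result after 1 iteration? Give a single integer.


Answer: 1

Derivation:
Step 0: XEE  (0 'C')
Step 1: CEEE  (1 'C')


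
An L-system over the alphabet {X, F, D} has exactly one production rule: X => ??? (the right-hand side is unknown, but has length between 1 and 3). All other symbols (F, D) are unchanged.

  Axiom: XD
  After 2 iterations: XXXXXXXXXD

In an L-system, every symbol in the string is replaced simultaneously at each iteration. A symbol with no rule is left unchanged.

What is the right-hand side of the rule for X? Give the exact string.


Answer: XXX

Derivation:
Trying X => XXX:
  Step 0: XD
  Step 1: XXXD
  Step 2: XXXXXXXXXD
Matches the given result.


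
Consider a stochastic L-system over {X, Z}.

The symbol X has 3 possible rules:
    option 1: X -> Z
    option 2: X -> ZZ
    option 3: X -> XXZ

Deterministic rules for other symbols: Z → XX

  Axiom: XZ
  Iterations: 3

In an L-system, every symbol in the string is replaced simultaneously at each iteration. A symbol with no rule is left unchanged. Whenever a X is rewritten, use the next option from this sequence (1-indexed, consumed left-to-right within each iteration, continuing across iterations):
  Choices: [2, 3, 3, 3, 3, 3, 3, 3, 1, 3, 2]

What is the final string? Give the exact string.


Step 0: XZ
Step 1: ZZXX  (used choices [2])
Step 2: XXXXXXZXXZ  (used choices [3, 3])
Step 3: XXZXXZXXZXXZXXZZXXXXZZZXX  (used choices [3, 3, 3, 3, 3, 1, 3, 2])

Answer: XXZXXZXXZXXZXXZZXXXXZZZXX


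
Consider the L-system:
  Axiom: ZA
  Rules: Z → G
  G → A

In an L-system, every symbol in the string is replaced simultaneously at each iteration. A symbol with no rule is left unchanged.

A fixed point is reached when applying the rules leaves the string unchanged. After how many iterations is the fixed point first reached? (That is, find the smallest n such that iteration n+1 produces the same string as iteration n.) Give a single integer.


Step 0: ZA
Step 1: GA
Step 2: AA
Step 3: AA  (unchanged — fixed point at step 2)

Answer: 2


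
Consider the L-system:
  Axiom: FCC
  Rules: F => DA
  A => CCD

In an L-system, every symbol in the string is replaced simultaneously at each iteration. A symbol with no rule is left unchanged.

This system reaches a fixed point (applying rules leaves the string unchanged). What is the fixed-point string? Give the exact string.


Step 0: FCC
Step 1: DACC
Step 2: DCCDCC
Step 3: DCCDCC  (unchanged — fixed point at step 2)

Answer: DCCDCC


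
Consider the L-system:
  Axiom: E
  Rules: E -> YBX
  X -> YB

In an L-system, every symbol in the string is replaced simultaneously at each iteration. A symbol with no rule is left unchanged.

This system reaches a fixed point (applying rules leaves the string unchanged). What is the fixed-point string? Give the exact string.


Answer: YBYB

Derivation:
Step 0: E
Step 1: YBX
Step 2: YBYB
Step 3: YBYB  (unchanged — fixed point at step 2)


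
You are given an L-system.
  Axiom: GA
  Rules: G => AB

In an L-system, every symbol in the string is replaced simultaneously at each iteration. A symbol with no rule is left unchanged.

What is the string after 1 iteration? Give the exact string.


Answer: ABA

Derivation:
Step 0: GA
Step 1: ABA


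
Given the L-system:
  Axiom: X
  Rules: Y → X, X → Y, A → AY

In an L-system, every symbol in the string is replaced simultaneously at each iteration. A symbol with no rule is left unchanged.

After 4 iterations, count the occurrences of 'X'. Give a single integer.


Answer: 1

Derivation:
Step 0: X  (1 'X')
Step 1: Y  (0 'X')
Step 2: X  (1 'X')
Step 3: Y  (0 'X')
Step 4: X  (1 'X')


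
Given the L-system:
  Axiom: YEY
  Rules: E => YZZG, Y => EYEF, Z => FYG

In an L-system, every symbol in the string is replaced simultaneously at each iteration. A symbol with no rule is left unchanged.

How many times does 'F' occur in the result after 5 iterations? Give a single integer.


Step 0: YEY  (0 'F')
Step 1: EYEFYZZGEYEF  (2 'F')
Step 2: YZZGEYEFYZZGFEYEFFYGFYGGYZZGEYEFYZZGF  (7 'F')
Step 3: EYEFFYGFYGGYZZGEYEFYZZGFEYEFFYGFYGGFYZZGEYEFYZZGFFEYEFGFEYEFGGEYEFFYGFYGGYZZGEYEFYZZGFEYEFFYGFYGGF  (24 'F')
Step 4: YZZGEYEFYZZGFFEYEFGFEYEFGGEYEFFYGFYGGYZZGEYEFYZZGFEYEFFYGFYGGFYZZGEYEFYZZGFFEYEFGFEYEFGGFEYEFFYGFYGGYZZGEYEFYZZGFEYEFFYGFYGGFFYZZGEYEFYZZGFGFYZZGEYEFYZZGFGGYZZGEYEFYZZGFFEYEFGFEYEFGGEYEFFYGFYGGYZZGEYEFYZZGFEYEFFYGFYGGFYZZGEYEFYZZGFFEYEFGFEYEFGGF  (59 'F')
Step 5: EYEFFYGFYGGYZZGEYEFYZZGFEYEFFYGFYGGFFYZZGEYEFYZZGFGFYZZGEYEFYZZGFGGYZZGEYEFYZZGFFEYEFGFEYEFGGEYEFFYGFYGGYZZGEYEFYZZGFEYEFFYGFYGGFYZZGEYEFYZZGFFEYEFGFEYEFGGFEYEFFYGFYGGYZZGEYEFYZZGFEYEFFYGFYGGFFYZZGEYEFYZZGFGFYZZGEYEFYZZGFGGFYZZGEYEFYZZGFFEYEFGFEYEFGGEYEFFYGFYGGYZZGEYEFYZZGFEYEFFYGFYGGFYZZGEYEFYZZGFFEYEFGFEYEFGGFFEYEFFYGFYGGYZZGEYEFYZZGFEYEFFYGFYGGFGFEYEFFYGFYGGYZZGEYEFYZZGFEYEFFYGFYGGFGGEYEFFYGFYGGYZZGEYEFYZZGFEYEFFYGFYGGFFYZZGEYEFYZZGFGFYZZGEYEFYZZGFGGYZZGEYEFYZZGFFEYEFGFEYEFGGEYEFFYGFYGGYZZGEYEFYZZGFEYEFFYGFYGGFYZZGEYEFYZZGFFEYEFGFEYEFGGFEYEFFYGFYGGYZZGEYEFYZZGFEYEFFYGFYGGFFYZZGEYEFYZZGFGFYZZGEYEFYZZGFGGF  (148 'F')

Answer: 148


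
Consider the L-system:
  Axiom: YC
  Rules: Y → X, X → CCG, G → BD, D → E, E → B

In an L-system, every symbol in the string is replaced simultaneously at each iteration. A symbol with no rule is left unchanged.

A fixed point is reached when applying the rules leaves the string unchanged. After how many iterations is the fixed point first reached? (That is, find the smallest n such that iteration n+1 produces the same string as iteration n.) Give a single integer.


Step 0: YC
Step 1: XC
Step 2: CCGC
Step 3: CCBDC
Step 4: CCBEC
Step 5: CCBBC
Step 6: CCBBC  (unchanged — fixed point at step 5)

Answer: 5


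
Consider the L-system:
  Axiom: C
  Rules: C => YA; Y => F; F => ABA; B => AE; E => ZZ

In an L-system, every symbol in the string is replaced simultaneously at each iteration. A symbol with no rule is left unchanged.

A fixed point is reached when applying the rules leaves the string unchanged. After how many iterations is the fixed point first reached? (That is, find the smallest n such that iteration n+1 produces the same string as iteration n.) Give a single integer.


Answer: 5

Derivation:
Step 0: C
Step 1: YA
Step 2: FA
Step 3: ABAA
Step 4: AAEAA
Step 5: AAZZAA
Step 6: AAZZAA  (unchanged — fixed point at step 5)


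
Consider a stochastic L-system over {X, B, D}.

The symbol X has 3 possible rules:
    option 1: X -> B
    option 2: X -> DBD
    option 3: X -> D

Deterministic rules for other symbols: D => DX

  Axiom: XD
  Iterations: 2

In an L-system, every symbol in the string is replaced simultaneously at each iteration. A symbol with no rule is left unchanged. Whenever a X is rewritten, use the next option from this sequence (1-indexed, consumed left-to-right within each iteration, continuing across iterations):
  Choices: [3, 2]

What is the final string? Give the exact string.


Step 0: XD
Step 1: DDX  (used choices [3])
Step 2: DXDXDBD  (used choices [2])

Answer: DXDXDBD


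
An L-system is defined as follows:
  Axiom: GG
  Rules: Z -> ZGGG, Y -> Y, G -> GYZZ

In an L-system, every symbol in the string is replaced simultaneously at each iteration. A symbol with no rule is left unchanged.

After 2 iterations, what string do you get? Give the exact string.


Step 0: GG
Step 1: GYZZGYZZ
Step 2: GYZZYZGGGZGGGGYZZYZGGGZGGG

Answer: GYZZYZGGGZGGGGYZZYZGGGZGGG


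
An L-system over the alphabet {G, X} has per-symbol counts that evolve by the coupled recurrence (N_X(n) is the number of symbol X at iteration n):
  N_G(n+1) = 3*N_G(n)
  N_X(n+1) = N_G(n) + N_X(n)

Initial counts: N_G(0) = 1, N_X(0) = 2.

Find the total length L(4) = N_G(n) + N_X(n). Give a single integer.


Step 0: N_G=1, N_X=2, L=3
Step 1: N_G=3, N_X=3, L=6
Step 2: N_G=9, N_X=6, L=15
Step 3: N_G=27, N_X=15, L=42
Step 4: N_G=81, N_X=42, L=123

Answer: 123


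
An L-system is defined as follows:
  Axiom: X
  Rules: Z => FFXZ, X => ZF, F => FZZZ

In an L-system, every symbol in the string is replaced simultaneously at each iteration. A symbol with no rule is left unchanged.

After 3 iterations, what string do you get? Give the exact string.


Step 0: X
Step 1: ZF
Step 2: FFXZFZZZ
Step 3: FZZZFZZZZFFFXZFZZZFFXZFFXZFFXZ

Answer: FZZZFZZZZFFFXZFZZZFFXZFFXZFFXZ


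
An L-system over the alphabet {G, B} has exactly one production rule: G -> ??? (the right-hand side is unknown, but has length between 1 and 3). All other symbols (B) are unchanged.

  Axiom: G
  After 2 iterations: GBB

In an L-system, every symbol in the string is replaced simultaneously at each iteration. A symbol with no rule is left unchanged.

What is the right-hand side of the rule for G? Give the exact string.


Trying G -> GB:
  Step 0: G
  Step 1: GB
  Step 2: GBB
Matches the given result.

Answer: GB


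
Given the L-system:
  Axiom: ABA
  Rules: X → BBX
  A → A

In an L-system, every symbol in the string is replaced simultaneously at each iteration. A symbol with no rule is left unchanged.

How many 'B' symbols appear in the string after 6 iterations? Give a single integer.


Step 0: ABA  (1 'B')
Step 1: ABA  (1 'B')
Step 2: ABA  (1 'B')
Step 3: ABA  (1 'B')
Step 4: ABA  (1 'B')
Step 5: ABA  (1 'B')
Step 6: ABA  (1 'B')

Answer: 1


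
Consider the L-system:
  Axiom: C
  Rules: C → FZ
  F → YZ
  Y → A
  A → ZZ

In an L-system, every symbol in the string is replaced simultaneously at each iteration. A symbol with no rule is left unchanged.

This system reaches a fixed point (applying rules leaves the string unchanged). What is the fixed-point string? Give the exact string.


Answer: ZZZZ

Derivation:
Step 0: C
Step 1: FZ
Step 2: YZZ
Step 3: AZZ
Step 4: ZZZZ
Step 5: ZZZZ  (unchanged — fixed point at step 4)


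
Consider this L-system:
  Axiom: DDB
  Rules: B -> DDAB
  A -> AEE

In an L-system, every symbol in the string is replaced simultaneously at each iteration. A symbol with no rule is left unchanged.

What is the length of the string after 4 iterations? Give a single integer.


Answer: 27

Derivation:
Step 0: length = 3
Step 1: length = 6
Step 2: length = 11
Step 3: length = 18
Step 4: length = 27


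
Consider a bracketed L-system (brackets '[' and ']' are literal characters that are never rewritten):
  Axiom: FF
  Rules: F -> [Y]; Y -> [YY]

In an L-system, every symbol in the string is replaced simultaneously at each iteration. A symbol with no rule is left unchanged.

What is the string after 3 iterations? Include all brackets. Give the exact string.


Answer: [[[YY][YY]]][[[YY][YY]]]

Derivation:
Step 0: FF
Step 1: [Y][Y]
Step 2: [[YY]][[YY]]
Step 3: [[[YY][YY]]][[[YY][YY]]]


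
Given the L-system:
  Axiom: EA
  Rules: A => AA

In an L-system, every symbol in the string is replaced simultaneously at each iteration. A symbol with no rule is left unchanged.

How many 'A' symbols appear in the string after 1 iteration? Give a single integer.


Step 0: EA  (1 'A')
Step 1: EAA  (2 'A')

Answer: 2


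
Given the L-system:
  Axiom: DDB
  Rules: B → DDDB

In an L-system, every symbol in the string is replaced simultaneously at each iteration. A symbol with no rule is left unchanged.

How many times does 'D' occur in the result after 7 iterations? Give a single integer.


Step 0: DDB  (2 'D')
Step 1: DDDDDB  (5 'D')
Step 2: DDDDDDDDB  (8 'D')
Step 3: DDDDDDDDDDDB  (11 'D')
Step 4: DDDDDDDDDDDDDDB  (14 'D')
Step 5: DDDDDDDDDDDDDDDDDB  (17 'D')
Step 6: DDDDDDDDDDDDDDDDDDDDB  (20 'D')
Step 7: DDDDDDDDDDDDDDDDDDDDDDDB  (23 'D')

Answer: 23


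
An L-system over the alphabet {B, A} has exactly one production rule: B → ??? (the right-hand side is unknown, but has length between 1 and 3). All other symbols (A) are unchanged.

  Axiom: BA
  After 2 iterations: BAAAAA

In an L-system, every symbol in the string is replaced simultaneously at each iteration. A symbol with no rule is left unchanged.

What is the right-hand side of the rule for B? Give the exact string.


Trying B → BAA:
  Step 0: BA
  Step 1: BAAA
  Step 2: BAAAAA
Matches the given result.

Answer: BAA


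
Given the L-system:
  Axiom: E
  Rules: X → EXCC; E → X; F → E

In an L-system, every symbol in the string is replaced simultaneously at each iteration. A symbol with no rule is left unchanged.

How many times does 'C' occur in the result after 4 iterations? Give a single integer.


Step 0: E  (0 'C')
Step 1: X  (0 'C')
Step 2: EXCC  (2 'C')
Step 3: XEXCCCC  (4 'C')
Step 4: EXCCXEXCCCCCC  (8 'C')

Answer: 8


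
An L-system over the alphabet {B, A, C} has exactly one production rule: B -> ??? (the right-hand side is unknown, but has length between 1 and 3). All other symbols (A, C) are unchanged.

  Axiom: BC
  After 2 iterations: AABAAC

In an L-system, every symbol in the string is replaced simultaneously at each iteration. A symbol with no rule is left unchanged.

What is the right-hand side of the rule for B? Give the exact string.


Answer: ABA

Derivation:
Trying B -> ABA:
  Step 0: BC
  Step 1: ABAC
  Step 2: AABAAC
Matches the given result.


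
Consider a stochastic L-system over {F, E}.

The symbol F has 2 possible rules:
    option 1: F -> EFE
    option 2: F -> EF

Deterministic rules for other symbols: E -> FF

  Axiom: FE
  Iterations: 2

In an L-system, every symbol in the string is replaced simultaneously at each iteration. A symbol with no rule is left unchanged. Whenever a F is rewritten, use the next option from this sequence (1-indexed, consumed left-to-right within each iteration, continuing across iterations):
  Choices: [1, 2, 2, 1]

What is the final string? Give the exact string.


Answer: FFEFFFEFEFE

Derivation:
Step 0: FE
Step 1: EFEFF  (used choices [1])
Step 2: FFEFFFEFEFE  (used choices [2, 2, 1])


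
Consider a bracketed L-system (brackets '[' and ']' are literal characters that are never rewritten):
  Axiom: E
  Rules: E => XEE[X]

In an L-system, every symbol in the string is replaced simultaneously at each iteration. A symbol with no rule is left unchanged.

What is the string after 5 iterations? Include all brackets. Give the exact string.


Answer: XXXXXEE[X]XEE[X][X]XXEE[X]XEE[X][X][X]XXXEE[X]XEE[X][X]XXEE[X]XEE[X][X][X][X]XXXXEE[X]XEE[X][X]XXEE[X]XEE[X][X][X]XXXEE[X]XEE[X][X]XXEE[X]XEE[X][X][X][X][X]

Derivation:
Step 0: E
Step 1: XEE[X]
Step 2: XXEE[X]XEE[X][X]
Step 3: XXXEE[X]XEE[X][X]XXEE[X]XEE[X][X][X]
Step 4: XXXXEE[X]XEE[X][X]XXEE[X]XEE[X][X][X]XXXEE[X]XEE[X][X]XXEE[X]XEE[X][X][X][X]
Step 5: XXXXXEE[X]XEE[X][X]XXEE[X]XEE[X][X][X]XXXEE[X]XEE[X][X]XXEE[X]XEE[X][X][X][X]XXXXEE[X]XEE[X][X]XXEE[X]XEE[X][X][X]XXXEE[X]XEE[X][X]XXEE[X]XEE[X][X][X][X][X]


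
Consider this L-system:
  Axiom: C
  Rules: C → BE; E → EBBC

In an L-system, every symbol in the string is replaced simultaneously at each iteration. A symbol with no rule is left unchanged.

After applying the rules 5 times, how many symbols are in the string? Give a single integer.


Answer: 27

Derivation:
Step 0: length = 1
Step 1: length = 2
Step 2: length = 5
Step 3: length = 9
Step 4: length = 16
Step 5: length = 27


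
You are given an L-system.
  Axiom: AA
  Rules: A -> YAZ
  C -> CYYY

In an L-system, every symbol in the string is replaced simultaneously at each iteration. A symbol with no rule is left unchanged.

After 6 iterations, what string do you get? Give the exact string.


Step 0: AA
Step 1: YAZYAZ
Step 2: YYAZZYYAZZ
Step 3: YYYAZZZYYYAZZZ
Step 4: YYYYAZZZZYYYYAZZZZ
Step 5: YYYYYAZZZZZYYYYYAZZZZZ
Step 6: YYYYYYAZZZZZZYYYYYYAZZZZZZ

Answer: YYYYYYAZZZZZZYYYYYYAZZZZZZ


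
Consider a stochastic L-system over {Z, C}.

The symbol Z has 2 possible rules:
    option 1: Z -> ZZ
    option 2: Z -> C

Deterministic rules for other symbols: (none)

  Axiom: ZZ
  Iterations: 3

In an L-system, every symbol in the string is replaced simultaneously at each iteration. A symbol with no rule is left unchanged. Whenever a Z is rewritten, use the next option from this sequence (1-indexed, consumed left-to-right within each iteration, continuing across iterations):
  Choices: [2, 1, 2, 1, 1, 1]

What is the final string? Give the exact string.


Step 0: ZZ
Step 1: CZZ  (used choices [2, 1])
Step 2: CCZZ  (used choices [2, 1])
Step 3: CCZZZZ  (used choices [1, 1])

Answer: CCZZZZ


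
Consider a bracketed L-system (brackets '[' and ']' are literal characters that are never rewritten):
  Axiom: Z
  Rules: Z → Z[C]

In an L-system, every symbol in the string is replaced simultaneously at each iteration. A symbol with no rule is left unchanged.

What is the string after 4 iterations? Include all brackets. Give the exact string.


Answer: Z[C][C][C][C]

Derivation:
Step 0: Z
Step 1: Z[C]
Step 2: Z[C][C]
Step 3: Z[C][C][C]
Step 4: Z[C][C][C][C]


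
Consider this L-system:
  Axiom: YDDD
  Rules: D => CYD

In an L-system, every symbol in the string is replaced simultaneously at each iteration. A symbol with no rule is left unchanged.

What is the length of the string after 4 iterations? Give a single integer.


Answer: 28

Derivation:
Step 0: length = 4
Step 1: length = 10
Step 2: length = 16
Step 3: length = 22
Step 4: length = 28


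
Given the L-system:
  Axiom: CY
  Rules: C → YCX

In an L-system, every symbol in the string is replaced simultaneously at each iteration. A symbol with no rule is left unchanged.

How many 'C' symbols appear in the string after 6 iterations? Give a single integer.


Step 0: CY  (1 'C')
Step 1: YCXY  (1 'C')
Step 2: YYCXXY  (1 'C')
Step 3: YYYCXXXY  (1 'C')
Step 4: YYYYCXXXXY  (1 'C')
Step 5: YYYYYCXXXXXY  (1 'C')
Step 6: YYYYYYCXXXXXXY  (1 'C')

Answer: 1


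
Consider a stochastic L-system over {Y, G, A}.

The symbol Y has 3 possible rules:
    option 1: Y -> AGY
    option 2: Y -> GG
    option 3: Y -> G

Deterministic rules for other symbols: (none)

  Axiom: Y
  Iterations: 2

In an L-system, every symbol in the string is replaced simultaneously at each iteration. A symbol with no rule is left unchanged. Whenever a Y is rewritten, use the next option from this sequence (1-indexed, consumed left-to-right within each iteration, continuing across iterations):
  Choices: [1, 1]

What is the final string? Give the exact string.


Answer: AGAGY

Derivation:
Step 0: Y
Step 1: AGY  (used choices [1])
Step 2: AGAGY  (used choices [1])


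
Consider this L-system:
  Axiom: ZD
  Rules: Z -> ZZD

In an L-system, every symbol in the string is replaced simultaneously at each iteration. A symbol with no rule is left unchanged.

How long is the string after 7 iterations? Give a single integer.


Answer: 256

Derivation:
Step 0: length = 2
Step 1: length = 4
Step 2: length = 8
Step 3: length = 16
Step 4: length = 32
Step 5: length = 64
Step 6: length = 128
Step 7: length = 256


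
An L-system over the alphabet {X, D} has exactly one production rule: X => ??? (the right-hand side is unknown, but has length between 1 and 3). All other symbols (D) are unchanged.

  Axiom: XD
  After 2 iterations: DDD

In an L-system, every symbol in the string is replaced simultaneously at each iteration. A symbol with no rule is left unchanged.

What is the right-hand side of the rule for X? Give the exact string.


Trying X => DD:
  Step 0: XD
  Step 1: DDD
  Step 2: DDD
Matches the given result.

Answer: DD


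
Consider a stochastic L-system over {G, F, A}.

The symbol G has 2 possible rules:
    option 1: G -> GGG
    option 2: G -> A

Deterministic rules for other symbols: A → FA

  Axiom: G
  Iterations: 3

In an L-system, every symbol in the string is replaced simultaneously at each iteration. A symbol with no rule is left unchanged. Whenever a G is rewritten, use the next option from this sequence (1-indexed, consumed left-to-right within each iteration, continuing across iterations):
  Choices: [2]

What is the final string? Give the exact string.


Answer: FFA

Derivation:
Step 0: G
Step 1: A  (used choices [2])
Step 2: FA  (used choices [])
Step 3: FFA  (used choices [])


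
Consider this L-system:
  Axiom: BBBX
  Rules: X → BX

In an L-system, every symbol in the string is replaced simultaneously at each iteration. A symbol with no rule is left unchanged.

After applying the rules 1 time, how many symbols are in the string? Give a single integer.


Step 0: length = 4
Step 1: length = 5

Answer: 5


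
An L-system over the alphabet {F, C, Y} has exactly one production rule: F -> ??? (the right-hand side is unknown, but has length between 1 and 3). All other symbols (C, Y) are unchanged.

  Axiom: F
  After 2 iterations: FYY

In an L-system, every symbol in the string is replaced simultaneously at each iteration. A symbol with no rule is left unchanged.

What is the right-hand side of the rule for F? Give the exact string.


Trying F -> FY:
  Step 0: F
  Step 1: FY
  Step 2: FYY
Matches the given result.

Answer: FY


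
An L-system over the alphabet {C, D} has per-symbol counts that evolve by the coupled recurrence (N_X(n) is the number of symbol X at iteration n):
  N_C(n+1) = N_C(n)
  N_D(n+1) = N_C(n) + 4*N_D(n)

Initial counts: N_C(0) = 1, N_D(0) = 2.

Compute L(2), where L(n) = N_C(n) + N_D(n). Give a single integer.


Answer: 38

Derivation:
Step 0: N_C=1, N_D=2, L=3
Step 1: N_C=1, N_D=9, L=10
Step 2: N_C=1, N_D=37, L=38


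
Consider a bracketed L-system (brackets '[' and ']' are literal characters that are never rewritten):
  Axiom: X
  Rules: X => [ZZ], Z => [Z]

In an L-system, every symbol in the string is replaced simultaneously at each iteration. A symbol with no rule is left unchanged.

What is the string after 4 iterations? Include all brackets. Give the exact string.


Step 0: X
Step 1: [ZZ]
Step 2: [[Z][Z]]
Step 3: [[[Z]][[Z]]]
Step 4: [[[[Z]]][[[Z]]]]

Answer: [[[[Z]]][[[Z]]]]


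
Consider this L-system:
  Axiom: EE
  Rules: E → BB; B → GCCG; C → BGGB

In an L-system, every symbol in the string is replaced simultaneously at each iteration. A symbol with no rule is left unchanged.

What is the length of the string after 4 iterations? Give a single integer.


Step 0: length = 2
Step 1: length = 4
Step 2: length = 16
Step 3: length = 40
Step 4: length = 88

Answer: 88


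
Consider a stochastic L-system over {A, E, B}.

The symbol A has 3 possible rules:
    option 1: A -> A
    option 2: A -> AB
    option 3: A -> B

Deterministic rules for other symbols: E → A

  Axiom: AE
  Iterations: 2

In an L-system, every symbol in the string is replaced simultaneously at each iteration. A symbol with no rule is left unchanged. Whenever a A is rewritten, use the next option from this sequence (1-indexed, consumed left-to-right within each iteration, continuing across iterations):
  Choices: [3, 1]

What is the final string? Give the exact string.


Answer: BA

Derivation:
Step 0: AE
Step 1: BA  (used choices [3])
Step 2: BA  (used choices [1])


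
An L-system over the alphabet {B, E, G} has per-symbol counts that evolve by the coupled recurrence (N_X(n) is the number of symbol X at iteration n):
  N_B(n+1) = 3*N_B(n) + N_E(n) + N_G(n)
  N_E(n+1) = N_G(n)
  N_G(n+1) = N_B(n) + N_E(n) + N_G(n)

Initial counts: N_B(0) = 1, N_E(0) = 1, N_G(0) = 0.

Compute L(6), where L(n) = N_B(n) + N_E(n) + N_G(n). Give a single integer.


Step 0: N_B=1, N_E=1, N_G=0, L=2
Step 1: N_B=4, N_E=0, N_G=2, L=6
Step 2: N_B=14, N_E=2, N_G=6, L=22
Step 3: N_B=50, N_E=6, N_G=22, L=78
Step 4: N_B=178, N_E=22, N_G=78, L=278
Step 5: N_B=634, N_E=78, N_G=278, L=990
Step 6: N_B=2258, N_E=278, N_G=990, L=3526

Answer: 3526


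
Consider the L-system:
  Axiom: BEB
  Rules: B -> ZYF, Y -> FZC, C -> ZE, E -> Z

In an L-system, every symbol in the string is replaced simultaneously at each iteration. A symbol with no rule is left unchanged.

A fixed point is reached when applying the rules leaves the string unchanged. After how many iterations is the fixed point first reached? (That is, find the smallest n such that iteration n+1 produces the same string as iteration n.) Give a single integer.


Step 0: BEB
Step 1: ZYFZZYF
Step 2: ZFZCFZZFZCF
Step 3: ZFZZEFZZFZZEF
Step 4: ZFZZZFZZFZZZF
Step 5: ZFZZZFZZFZZZF  (unchanged — fixed point at step 4)

Answer: 4


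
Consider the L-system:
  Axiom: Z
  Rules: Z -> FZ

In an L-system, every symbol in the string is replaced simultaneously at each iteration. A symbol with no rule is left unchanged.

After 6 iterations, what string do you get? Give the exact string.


Step 0: Z
Step 1: FZ
Step 2: FFZ
Step 3: FFFZ
Step 4: FFFFZ
Step 5: FFFFFZ
Step 6: FFFFFFZ

Answer: FFFFFFZ


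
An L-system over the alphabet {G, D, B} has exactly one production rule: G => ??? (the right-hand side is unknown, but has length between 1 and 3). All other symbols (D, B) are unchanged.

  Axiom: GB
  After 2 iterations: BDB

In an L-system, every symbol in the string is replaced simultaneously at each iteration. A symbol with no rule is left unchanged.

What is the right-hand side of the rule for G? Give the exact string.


Trying G => BD:
  Step 0: GB
  Step 1: BDB
  Step 2: BDB
Matches the given result.

Answer: BD


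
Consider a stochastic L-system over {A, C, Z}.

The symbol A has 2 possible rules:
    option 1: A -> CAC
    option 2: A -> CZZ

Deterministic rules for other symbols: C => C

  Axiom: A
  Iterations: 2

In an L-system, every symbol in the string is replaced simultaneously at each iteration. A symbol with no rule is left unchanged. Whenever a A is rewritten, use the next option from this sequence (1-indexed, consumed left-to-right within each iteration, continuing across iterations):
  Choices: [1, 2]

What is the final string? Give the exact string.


Answer: CCZZC

Derivation:
Step 0: A
Step 1: CAC  (used choices [1])
Step 2: CCZZC  (used choices [2])


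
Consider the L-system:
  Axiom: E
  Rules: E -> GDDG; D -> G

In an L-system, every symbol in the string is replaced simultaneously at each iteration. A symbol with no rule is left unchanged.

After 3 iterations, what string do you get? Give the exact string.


Step 0: E
Step 1: GDDG
Step 2: GGGG
Step 3: GGGG

Answer: GGGG


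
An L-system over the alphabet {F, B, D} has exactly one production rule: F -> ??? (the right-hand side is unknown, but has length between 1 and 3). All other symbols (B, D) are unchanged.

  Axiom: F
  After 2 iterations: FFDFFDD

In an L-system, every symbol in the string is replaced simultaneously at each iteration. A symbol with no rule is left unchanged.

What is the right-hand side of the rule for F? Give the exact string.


Trying F -> FFD:
  Step 0: F
  Step 1: FFD
  Step 2: FFDFFDD
Matches the given result.

Answer: FFD


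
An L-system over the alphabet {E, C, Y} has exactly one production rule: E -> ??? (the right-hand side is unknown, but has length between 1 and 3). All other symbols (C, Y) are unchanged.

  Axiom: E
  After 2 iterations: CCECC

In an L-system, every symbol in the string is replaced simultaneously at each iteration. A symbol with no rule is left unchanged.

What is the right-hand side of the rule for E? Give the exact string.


Answer: CEC

Derivation:
Trying E -> CEC:
  Step 0: E
  Step 1: CEC
  Step 2: CCECC
Matches the given result.


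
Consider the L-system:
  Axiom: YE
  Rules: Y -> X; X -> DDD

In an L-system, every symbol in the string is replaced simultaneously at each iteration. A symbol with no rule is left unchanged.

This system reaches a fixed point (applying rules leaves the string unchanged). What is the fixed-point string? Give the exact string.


Step 0: YE
Step 1: XE
Step 2: DDDE
Step 3: DDDE  (unchanged — fixed point at step 2)

Answer: DDDE


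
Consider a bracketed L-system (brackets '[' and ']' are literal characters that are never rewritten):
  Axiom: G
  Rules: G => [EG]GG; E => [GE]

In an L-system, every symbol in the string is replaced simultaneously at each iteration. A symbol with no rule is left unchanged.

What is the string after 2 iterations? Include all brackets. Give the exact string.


Step 0: G
Step 1: [EG]GG
Step 2: [[GE][EG]GG][EG]GG[EG]GG

Answer: [[GE][EG]GG][EG]GG[EG]GG


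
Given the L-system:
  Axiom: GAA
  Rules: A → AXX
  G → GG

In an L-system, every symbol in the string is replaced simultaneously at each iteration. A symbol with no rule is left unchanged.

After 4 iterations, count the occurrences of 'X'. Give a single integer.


Answer: 16

Derivation:
Step 0: GAA  (0 'X')
Step 1: GGAXXAXX  (4 'X')
Step 2: GGGGAXXXXAXXXX  (8 'X')
Step 3: GGGGGGGGAXXXXXXAXXXXXX  (12 'X')
Step 4: GGGGGGGGGGGGGGGGAXXXXXXXXAXXXXXXXX  (16 'X')


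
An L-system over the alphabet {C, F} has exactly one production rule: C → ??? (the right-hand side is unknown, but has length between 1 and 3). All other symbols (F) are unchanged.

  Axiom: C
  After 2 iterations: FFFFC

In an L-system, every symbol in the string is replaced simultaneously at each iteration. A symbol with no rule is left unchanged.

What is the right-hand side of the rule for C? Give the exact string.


Answer: FFC

Derivation:
Trying C → FFC:
  Step 0: C
  Step 1: FFC
  Step 2: FFFFC
Matches the given result.


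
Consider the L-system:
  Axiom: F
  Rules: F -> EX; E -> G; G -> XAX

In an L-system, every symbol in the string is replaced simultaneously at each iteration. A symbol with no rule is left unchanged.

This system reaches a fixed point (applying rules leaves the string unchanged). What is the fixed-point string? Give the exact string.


Answer: XAXX

Derivation:
Step 0: F
Step 1: EX
Step 2: GX
Step 3: XAXX
Step 4: XAXX  (unchanged — fixed point at step 3)


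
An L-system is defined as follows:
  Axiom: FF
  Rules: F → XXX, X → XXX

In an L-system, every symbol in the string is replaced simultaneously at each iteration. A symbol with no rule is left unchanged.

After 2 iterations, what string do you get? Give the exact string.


Answer: XXXXXXXXXXXXXXXXXX

Derivation:
Step 0: FF
Step 1: XXXXXX
Step 2: XXXXXXXXXXXXXXXXXX


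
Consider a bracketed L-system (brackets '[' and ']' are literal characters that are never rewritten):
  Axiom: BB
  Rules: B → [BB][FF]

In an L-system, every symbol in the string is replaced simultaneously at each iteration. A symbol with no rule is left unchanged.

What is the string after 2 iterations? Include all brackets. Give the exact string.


Answer: [[BB][FF][BB][FF]][FF][[BB][FF][BB][FF]][FF]

Derivation:
Step 0: BB
Step 1: [BB][FF][BB][FF]
Step 2: [[BB][FF][BB][FF]][FF][[BB][FF][BB][FF]][FF]


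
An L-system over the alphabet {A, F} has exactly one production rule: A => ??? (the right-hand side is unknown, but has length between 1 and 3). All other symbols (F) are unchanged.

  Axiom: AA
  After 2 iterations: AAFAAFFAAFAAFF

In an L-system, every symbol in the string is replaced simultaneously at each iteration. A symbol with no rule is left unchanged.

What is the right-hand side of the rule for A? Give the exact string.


Trying A => AAF:
  Step 0: AA
  Step 1: AAFAAF
  Step 2: AAFAAFFAAFAAFF
Matches the given result.

Answer: AAF


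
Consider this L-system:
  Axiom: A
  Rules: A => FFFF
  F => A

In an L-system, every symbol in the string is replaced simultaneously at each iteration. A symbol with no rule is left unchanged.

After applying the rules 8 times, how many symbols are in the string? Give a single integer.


Answer: 256

Derivation:
Step 0: length = 1
Step 1: length = 4
Step 2: length = 4
Step 3: length = 16
Step 4: length = 16
Step 5: length = 64
Step 6: length = 64
Step 7: length = 256
Step 8: length = 256
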